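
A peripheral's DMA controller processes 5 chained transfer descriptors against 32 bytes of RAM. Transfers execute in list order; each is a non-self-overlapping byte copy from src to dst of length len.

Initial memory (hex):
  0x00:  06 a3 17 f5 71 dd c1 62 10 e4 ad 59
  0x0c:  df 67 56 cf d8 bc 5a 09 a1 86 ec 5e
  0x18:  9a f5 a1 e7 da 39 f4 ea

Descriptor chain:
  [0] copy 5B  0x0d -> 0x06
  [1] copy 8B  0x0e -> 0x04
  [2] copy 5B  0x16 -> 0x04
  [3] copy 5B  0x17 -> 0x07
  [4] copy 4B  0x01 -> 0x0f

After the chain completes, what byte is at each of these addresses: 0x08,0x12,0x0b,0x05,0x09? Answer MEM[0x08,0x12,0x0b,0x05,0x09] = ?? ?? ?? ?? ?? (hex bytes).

[0] 0x0d->0x06 len=5 : 67 56 cf d8 bc
[1] 0x0e->0x04 len=8 : 56 cf d8 bc 5a 09 a1 86
[2] 0x16->0x04 len=5 : ec 5e 9a f5 a1
[3] 0x17->0x07 len=5 : 5e 9a f5 a1 e7
[4] 0x01->0x0f len=4 : a3 17 f5 ec
query mem[0x08]=0x9a, mem[0x12]=0xec, mem[0x0b]=0xe7, mem[0x05]=0x5e, mem[0x09]=0xf5

MEM[0x08,0x12,0x0b,0x05,0x09] = 9a ec e7 5e f5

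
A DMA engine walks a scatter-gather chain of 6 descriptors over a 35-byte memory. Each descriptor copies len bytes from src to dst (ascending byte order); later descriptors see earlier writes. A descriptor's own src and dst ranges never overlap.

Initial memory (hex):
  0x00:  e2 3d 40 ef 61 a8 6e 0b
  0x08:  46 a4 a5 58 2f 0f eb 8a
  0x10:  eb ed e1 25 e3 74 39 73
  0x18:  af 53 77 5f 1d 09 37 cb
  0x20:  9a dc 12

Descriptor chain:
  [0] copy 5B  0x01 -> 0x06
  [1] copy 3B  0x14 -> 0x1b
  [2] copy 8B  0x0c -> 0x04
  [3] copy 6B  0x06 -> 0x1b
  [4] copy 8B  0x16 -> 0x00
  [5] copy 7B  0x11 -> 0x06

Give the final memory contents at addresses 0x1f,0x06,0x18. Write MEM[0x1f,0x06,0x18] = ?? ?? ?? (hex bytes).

MEM[0x1f,0x06,0x18] = e1 ed af

[0] 0x01->0x06 len=5 : 3d 40 ef 61 a8
[1] 0x14->0x1b len=3 : e3 74 39
[2] 0x0c->0x04 len=8 : 2f 0f eb 8a eb ed e1 25
[3] 0x06->0x1b len=6 : eb 8a eb ed e1 25
[4] 0x16->0x00 len=8 : 39 73 af 53 77 eb 8a eb
[5] 0x11->0x06 len=7 : ed e1 25 e3 74 39 73
query mem[0x1f]=0xe1, mem[0x06]=0xed, mem[0x18]=0xaf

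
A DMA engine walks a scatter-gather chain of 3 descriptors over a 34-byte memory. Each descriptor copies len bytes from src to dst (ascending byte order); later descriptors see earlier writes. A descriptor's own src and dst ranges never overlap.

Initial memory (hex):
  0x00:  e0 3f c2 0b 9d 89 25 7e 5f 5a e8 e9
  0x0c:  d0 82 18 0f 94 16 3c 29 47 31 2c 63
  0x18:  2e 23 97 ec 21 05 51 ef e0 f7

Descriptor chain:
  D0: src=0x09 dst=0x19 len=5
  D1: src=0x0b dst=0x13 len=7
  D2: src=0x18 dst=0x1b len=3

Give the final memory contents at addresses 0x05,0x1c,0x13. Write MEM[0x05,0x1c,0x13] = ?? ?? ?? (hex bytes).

#0 dst[0x19+5] := {0x5a,0xe8,0xe9,0xd0,0x82}
#1 dst[0x13+7] := {0xe9,0xd0,0x82,0x18,0x0f,0x94,0x16}
#2 dst[0x1b+3] := {0x94,0x16,0xe8}
query mem[0x05]=0x89, mem[0x1c]=0x16, mem[0x13]=0xe9

MEM[0x05,0x1c,0x13] = 89 16 e9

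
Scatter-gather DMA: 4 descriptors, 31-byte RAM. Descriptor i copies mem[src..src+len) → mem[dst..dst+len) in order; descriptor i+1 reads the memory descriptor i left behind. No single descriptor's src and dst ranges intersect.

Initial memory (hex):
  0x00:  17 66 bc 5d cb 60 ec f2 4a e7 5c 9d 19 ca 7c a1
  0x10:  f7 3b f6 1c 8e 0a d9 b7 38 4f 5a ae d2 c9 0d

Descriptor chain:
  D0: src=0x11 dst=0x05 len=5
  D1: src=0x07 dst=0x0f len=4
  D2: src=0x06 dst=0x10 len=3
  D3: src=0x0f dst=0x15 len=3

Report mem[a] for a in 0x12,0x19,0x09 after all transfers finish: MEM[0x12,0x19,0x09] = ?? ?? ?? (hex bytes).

MEM[0x12,0x19,0x09] = 8e 4f 0a

D0: mem[0x05..0x09] <- [3b f6 1c 8e 0a]
D1: mem[0x0f..0x12] <- [1c 8e 0a 5c]
D2: mem[0x10..0x12] <- [f6 1c 8e]
D3: mem[0x15..0x17] <- [1c f6 1c]
query mem[0x12]=0x8e, mem[0x19]=0x4f, mem[0x09]=0x0a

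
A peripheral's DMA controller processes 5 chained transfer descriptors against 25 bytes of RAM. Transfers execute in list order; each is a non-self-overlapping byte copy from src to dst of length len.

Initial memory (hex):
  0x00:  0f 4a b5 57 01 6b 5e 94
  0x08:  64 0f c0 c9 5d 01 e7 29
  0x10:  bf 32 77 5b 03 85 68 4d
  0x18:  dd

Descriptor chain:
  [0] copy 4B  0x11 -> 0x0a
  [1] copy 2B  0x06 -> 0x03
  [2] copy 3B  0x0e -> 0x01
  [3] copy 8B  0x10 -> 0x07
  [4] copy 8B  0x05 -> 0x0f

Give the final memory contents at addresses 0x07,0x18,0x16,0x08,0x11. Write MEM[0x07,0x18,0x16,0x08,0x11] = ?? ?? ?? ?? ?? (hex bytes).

MEM[0x07,0x18,0x16,0x08,0x11] = bf dd 85 32 bf

D0: mem[0x0a..0x0d] <- [32 77 5b 03]
D1: mem[0x03..0x04] <- [5e 94]
D2: mem[0x01..0x03] <- [e7 29 bf]
D3: mem[0x07..0x0e] <- [bf 32 77 5b 03 85 68 4d]
D4: mem[0x0f..0x16] <- [6b 5e bf 32 77 5b 03 85]
query mem[0x07]=0xbf, mem[0x18]=0xdd, mem[0x16]=0x85, mem[0x08]=0x32, mem[0x11]=0xbf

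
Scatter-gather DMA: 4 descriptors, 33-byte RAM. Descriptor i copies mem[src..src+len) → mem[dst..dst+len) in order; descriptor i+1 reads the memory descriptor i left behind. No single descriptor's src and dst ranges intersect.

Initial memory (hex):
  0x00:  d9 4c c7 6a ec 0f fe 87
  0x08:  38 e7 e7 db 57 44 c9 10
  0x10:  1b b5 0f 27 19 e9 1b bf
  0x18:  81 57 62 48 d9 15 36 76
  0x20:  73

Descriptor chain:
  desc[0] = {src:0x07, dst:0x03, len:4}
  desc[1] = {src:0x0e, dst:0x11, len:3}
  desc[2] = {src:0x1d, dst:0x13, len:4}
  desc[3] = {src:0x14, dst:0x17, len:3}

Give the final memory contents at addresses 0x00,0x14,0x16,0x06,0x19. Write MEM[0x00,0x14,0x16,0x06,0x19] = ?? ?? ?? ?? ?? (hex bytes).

D0: mem[0x03..0x06] <- [87 38 e7 e7]
D1: mem[0x11..0x13] <- [c9 10 1b]
D2: mem[0x13..0x16] <- [15 36 76 73]
D3: mem[0x17..0x19] <- [36 76 73]
query mem[0x00]=0xd9, mem[0x14]=0x36, mem[0x16]=0x73, mem[0x06]=0xe7, mem[0x19]=0x73

MEM[0x00,0x14,0x16,0x06,0x19] = d9 36 73 e7 73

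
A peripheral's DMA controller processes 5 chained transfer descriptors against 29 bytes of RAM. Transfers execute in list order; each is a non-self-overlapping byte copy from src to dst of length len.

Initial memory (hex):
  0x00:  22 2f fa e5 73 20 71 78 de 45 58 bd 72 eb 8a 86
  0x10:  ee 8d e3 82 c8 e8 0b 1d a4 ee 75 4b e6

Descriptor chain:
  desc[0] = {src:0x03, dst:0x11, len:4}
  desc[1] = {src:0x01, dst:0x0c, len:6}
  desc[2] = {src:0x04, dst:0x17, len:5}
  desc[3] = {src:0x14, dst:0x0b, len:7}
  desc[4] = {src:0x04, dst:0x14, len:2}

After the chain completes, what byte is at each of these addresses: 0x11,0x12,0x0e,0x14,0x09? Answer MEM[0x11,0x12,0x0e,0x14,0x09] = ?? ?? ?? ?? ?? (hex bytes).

  after D0: wrote 4B at 0x11 = e5732071
  after D1: wrote 6B at 0x0c = 2ffae5732071
  after D2: wrote 5B at 0x17 = 73207178de
  after D3: wrote 7B at 0x0b = 71e80b73207178
  after D4: wrote 2B at 0x14 = 7320
query mem[0x11]=0x78, mem[0x12]=0x73, mem[0x0e]=0x73, mem[0x14]=0x73, mem[0x09]=0x45

MEM[0x11,0x12,0x0e,0x14,0x09] = 78 73 73 73 45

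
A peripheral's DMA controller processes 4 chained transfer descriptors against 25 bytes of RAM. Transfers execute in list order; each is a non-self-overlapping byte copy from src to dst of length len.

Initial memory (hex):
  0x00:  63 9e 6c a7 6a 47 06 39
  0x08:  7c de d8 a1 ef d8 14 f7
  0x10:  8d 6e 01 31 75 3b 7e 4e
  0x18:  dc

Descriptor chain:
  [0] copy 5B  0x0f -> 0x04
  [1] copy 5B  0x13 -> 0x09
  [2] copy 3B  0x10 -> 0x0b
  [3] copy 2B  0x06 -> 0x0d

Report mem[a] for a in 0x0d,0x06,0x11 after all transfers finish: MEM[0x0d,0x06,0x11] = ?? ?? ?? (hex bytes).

#0 dst[0x04+5] := {0xf7,0x8d,0x6e,0x01,0x31}
#1 dst[0x09+5] := {0x31,0x75,0x3b,0x7e,0x4e}
#2 dst[0x0b+3] := {0x8d,0x6e,0x01}
#3 dst[0x0d+2] := {0x6e,0x01}
query mem[0x0d]=0x6e, mem[0x06]=0x6e, mem[0x11]=0x6e

MEM[0x0d,0x06,0x11] = 6e 6e 6e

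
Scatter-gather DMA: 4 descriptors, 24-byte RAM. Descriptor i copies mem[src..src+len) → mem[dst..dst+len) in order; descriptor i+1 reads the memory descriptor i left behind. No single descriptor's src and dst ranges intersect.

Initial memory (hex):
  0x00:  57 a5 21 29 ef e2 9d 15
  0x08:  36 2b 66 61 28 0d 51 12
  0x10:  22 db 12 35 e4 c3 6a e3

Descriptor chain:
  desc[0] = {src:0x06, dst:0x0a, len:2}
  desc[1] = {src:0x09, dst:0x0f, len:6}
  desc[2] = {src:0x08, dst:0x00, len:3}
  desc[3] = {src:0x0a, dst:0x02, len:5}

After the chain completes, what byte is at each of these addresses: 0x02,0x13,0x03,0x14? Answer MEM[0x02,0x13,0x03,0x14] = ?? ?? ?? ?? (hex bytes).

MEM[0x02,0x13,0x03,0x14] = 9d 0d 15 51

D0: mem[0x0a..0x0b] <- [9d 15]
D1: mem[0x0f..0x14] <- [2b 9d 15 28 0d 51]
D2: mem[0x00..0x02] <- [36 2b 9d]
D3: mem[0x02..0x06] <- [9d 15 28 0d 51]
query mem[0x02]=0x9d, mem[0x13]=0x0d, mem[0x03]=0x15, mem[0x14]=0x51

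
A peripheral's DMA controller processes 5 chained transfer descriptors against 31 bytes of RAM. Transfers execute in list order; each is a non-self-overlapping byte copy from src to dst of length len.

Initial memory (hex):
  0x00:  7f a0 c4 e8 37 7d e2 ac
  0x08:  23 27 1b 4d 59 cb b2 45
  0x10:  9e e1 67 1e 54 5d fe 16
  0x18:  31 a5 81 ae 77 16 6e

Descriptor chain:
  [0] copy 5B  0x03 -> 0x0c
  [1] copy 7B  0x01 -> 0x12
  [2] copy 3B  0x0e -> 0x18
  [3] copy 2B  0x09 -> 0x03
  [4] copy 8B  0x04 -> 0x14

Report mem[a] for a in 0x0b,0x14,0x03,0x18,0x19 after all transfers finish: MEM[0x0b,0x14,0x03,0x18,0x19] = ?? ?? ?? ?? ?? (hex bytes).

MEM[0x0b,0x14,0x03,0x18,0x19] = 4d 1b 27 23 27

[0] 0x03->0x0c len=5 : e8 37 7d e2 ac
[1] 0x01->0x12 len=7 : a0 c4 e8 37 7d e2 ac
[2] 0x0e->0x18 len=3 : 7d e2 ac
[3] 0x09->0x03 len=2 : 27 1b
[4] 0x04->0x14 len=8 : 1b 7d e2 ac 23 27 1b 4d
query mem[0x0b]=0x4d, mem[0x14]=0x1b, mem[0x03]=0x27, mem[0x18]=0x23, mem[0x19]=0x27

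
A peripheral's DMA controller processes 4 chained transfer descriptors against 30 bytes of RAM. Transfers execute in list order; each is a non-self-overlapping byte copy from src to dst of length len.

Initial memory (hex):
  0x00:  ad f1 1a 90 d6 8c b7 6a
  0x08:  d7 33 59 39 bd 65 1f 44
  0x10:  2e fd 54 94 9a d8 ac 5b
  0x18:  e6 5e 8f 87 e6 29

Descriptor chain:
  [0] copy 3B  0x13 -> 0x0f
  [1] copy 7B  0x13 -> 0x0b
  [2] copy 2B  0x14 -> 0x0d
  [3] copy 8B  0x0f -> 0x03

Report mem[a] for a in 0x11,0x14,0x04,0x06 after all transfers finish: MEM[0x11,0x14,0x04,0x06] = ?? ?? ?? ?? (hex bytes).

D0: mem[0x0f..0x11] <- [94 9a d8]
D1: mem[0x0b..0x11] <- [94 9a d8 ac 5b e6 5e]
D2: mem[0x0d..0x0e] <- [9a d8]
D3: mem[0x03..0x0a] <- [5b e6 5e 54 94 9a d8 ac]
query mem[0x11]=0x5e, mem[0x14]=0x9a, mem[0x04]=0xe6, mem[0x06]=0x54

MEM[0x11,0x14,0x04,0x06] = 5e 9a e6 54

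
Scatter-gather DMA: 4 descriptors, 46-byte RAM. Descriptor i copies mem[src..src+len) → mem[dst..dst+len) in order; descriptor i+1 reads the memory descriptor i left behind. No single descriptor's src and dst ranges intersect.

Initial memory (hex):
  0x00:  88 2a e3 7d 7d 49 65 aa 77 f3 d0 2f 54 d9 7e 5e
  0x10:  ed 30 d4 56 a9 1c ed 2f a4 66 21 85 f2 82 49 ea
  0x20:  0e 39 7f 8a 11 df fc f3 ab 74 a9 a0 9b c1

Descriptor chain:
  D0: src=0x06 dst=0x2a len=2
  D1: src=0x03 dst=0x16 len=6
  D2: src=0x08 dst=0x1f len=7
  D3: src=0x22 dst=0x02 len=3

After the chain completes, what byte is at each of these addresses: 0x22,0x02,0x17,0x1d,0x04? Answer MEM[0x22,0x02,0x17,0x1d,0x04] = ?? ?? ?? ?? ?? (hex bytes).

MEM[0x22,0x02,0x17,0x1d,0x04] = 2f 2f 7d 82 d9

  after D0: wrote 2B at 0x2a = 65aa
  after D1: wrote 6B at 0x16 = 7d7d4965aa77
  after D2: wrote 7B at 0x1f = 77f3d02f54d97e
  after D3: wrote 3B at 0x02 = 2f54d9
query mem[0x22]=0x2f, mem[0x02]=0x2f, mem[0x17]=0x7d, mem[0x1d]=0x82, mem[0x04]=0xd9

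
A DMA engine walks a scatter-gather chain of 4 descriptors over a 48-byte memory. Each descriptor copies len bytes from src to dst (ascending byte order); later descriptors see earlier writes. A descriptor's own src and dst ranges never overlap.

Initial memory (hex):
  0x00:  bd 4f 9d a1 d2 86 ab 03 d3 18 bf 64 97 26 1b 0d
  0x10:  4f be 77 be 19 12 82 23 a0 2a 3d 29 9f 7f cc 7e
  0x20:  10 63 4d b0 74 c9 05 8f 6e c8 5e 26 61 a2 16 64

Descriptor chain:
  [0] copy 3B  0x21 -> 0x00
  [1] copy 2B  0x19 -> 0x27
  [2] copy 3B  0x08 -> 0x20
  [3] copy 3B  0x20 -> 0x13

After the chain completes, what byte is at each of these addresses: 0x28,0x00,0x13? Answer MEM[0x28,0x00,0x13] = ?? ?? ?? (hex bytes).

[0] 0x21->0x00 len=3 : 63 4d b0
[1] 0x19->0x27 len=2 : 2a 3d
[2] 0x08->0x20 len=3 : d3 18 bf
[3] 0x20->0x13 len=3 : d3 18 bf
query mem[0x28]=0x3d, mem[0x00]=0x63, mem[0x13]=0xd3

MEM[0x28,0x00,0x13] = 3d 63 d3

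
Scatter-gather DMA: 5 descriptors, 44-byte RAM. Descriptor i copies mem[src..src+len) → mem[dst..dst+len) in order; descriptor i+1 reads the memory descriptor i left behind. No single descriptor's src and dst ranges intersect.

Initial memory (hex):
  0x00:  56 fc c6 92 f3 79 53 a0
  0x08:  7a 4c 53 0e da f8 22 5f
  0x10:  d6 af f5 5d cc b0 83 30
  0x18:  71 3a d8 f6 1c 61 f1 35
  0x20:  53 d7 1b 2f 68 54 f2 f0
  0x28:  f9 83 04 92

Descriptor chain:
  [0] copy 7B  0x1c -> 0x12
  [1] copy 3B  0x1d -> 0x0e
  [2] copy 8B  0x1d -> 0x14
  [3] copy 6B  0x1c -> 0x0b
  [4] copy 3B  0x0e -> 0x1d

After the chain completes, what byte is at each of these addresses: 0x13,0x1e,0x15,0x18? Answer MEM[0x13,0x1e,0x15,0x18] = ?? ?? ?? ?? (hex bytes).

D0: mem[0x12..0x18] <- [1c 61 f1 35 53 d7 1b]
D1: mem[0x0e..0x10] <- [61 f1 35]
D2: mem[0x14..0x1b] <- [61 f1 35 53 d7 1b 2f 68]
D3: mem[0x0b..0x10] <- [1c 61 f1 35 53 d7]
D4: mem[0x1d..0x1f] <- [35 53 d7]
query mem[0x13]=0x61, mem[0x1e]=0x53, mem[0x15]=0xf1, mem[0x18]=0xd7

MEM[0x13,0x1e,0x15,0x18] = 61 53 f1 d7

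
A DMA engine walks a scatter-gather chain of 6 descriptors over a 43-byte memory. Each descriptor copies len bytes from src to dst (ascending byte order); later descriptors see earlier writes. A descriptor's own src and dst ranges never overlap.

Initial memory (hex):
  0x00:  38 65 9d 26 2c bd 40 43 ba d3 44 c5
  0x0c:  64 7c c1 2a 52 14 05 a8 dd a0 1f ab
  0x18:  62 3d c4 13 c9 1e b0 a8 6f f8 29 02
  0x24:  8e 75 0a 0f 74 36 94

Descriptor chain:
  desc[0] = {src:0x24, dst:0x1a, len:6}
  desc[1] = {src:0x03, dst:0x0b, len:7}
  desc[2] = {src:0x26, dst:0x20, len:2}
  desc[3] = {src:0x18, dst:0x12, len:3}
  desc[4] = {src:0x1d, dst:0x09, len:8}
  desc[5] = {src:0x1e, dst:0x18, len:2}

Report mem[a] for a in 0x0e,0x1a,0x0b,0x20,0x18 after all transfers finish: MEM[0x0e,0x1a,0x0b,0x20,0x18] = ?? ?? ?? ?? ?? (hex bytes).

D0: mem[0x1a..0x1f] <- [8e 75 0a 0f 74 36]
D1: mem[0x0b..0x11] <- [26 2c bd 40 43 ba d3]
D2: mem[0x20..0x21] <- [0a 0f]
D3: mem[0x12..0x14] <- [62 3d 8e]
D4: mem[0x09..0x10] <- [0f 74 36 0a 0f 29 02 8e]
D5: mem[0x18..0x19] <- [74 36]
query mem[0x0e]=0x29, mem[0x1a]=0x8e, mem[0x0b]=0x36, mem[0x20]=0x0a, mem[0x18]=0x74

MEM[0x0e,0x1a,0x0b,0x20,0x18] = 29 8e 36 0a 74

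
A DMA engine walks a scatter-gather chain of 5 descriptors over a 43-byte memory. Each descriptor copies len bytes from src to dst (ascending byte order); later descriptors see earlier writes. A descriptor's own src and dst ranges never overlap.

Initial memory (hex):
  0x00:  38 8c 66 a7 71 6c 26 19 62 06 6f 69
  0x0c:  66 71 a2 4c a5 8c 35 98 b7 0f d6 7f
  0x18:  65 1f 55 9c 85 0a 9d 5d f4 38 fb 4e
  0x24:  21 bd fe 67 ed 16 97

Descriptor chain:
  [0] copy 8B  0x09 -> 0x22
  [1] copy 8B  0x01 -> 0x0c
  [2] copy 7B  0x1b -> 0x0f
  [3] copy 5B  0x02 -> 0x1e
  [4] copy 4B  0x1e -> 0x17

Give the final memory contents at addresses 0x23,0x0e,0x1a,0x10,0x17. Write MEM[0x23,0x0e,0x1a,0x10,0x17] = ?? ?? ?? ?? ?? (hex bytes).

D0: mem[0x22..0x29] <- [06 6f 69 66 71 a2 4c a5]
D1: mem[0x0c..0x13] <- [8c 66 a7 71 6c 26 19 62]
D2: mem[0x0f..0x15] <- [9c 85 0a 9d 5d f4 38]
D3: mem[0x1e..0x22] <- [66 a7 71 6c 26]
D4: mem[0x17..0x1a] <- [66 a7 71 6c]
query mem[0x23]=0x6f, mem[0x0e]=0xa7, mem[0x1a]=0x6c, mem[0x10]=0x85, mem[0x17]=0x66

MEM[0x23,0x0e,0x1a,0x10,0x17] = 6f a7 6c 85 66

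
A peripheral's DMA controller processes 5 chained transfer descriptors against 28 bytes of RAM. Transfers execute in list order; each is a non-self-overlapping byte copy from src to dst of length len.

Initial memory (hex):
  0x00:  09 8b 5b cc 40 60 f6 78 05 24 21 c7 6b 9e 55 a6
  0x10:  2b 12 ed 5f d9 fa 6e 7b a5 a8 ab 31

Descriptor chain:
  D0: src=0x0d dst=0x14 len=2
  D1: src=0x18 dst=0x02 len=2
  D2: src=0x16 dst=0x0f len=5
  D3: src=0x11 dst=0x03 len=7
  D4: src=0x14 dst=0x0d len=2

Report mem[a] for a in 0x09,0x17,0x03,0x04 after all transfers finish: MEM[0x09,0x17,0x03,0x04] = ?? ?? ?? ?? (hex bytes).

MEM[0x09,0x17,0x03,0x04] = 7b 7b a5 a8

#0 dst[0x14+2] := {0x9e,0x55}
#1 dst[0x02+2] := {0xa5,0xa8}
#2 dst[0x0f+5] := {0x6e,0x7b,0xa5,0xa8,0xab}
#3 dst[0x03+7] := {0xa5,0xa8,0xab,0x9e,0x55,0x6e,0x7b}
#4 dst[0x0d+2] := {0x9e,0x55}
query mem[0x09]=0x7b, mem[0x17]=0x7b, mem[0x03]=0xa5, mem[0x04]=0xa8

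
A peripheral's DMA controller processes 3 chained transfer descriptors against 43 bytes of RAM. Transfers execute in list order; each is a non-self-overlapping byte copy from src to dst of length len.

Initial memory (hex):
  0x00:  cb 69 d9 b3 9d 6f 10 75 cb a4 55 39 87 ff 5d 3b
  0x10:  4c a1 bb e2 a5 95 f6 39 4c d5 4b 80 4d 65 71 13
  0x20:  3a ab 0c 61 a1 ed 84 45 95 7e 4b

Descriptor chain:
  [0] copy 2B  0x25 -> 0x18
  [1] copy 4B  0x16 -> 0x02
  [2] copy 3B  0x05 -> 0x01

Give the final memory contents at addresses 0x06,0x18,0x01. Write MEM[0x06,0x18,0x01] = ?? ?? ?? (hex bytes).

MEM[0x06,0x18,0x01] = 10 ed 84

D0: mem[0x18..0x19] <- [ed 84]
D1: mem[0x02..0x05] <- [f6 39 ed 84]
D2: mem[0x01..0x03] <- [84 10 75]
query mem[0x06]=0x10, mem[0x18]=0xed, mem[0x01]=0x84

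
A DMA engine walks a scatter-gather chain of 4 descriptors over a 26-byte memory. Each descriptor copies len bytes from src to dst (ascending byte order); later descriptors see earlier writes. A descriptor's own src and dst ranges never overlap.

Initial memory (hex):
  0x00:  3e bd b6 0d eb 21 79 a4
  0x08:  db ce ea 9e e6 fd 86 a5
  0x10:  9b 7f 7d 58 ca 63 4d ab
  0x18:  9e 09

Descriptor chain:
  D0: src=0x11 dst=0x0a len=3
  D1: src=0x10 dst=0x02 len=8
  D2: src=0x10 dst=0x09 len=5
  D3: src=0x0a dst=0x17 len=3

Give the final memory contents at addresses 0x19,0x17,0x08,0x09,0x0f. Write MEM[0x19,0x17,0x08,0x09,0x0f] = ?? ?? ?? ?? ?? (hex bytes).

MEM[0x19,0x17,0x08,0x09,0x0f] = 58 7f 4d 9b a5

D0: mem[0x0a..0x0c] <- [7f 7d 58]
D1: mem[0x02..0x09] <- [9b 7f 7d 58 ca 63 4d ab]
D2: mem[0x09..0x0d] <- [9b 7f 7d 58 ca]
D3: mem[0x17..0x19] <- [7f 7d 58]
query mem[0x19]=0x58, mem[0x17]=0x7f, mem[0x08]=0x4d, mem[0x09]=0x9b, mem[0x0f]=0xa5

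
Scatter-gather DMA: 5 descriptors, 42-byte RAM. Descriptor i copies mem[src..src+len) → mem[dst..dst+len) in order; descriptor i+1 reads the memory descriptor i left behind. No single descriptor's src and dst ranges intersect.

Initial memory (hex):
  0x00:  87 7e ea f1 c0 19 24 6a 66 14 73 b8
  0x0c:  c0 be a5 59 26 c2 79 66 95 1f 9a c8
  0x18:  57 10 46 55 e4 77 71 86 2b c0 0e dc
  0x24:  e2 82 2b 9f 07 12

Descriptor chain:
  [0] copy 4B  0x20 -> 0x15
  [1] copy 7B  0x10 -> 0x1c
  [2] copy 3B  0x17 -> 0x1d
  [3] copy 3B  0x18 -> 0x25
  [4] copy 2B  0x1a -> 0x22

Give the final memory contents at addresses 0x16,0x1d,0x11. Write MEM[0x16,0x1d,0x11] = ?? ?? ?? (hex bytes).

MEM[0x16,0x1d,0x11] = c0 0e c2

D0: mem[0x15..0x18] <- [2b c0 0e dc]
D1: mem[0x1c..0x22] <- [26 c2 79 66 95 2b c0]
D2: mem[0x1d..0x1f] <- [0e dc 10]
D3: mem[0x25..0x27] <- [dc 10 46]
D4: mem[0x22..0x23] <- [46 55]
query mem[0x16]=0xc0, mem[0x1d]=0x0e, mem[0x11]=0xc2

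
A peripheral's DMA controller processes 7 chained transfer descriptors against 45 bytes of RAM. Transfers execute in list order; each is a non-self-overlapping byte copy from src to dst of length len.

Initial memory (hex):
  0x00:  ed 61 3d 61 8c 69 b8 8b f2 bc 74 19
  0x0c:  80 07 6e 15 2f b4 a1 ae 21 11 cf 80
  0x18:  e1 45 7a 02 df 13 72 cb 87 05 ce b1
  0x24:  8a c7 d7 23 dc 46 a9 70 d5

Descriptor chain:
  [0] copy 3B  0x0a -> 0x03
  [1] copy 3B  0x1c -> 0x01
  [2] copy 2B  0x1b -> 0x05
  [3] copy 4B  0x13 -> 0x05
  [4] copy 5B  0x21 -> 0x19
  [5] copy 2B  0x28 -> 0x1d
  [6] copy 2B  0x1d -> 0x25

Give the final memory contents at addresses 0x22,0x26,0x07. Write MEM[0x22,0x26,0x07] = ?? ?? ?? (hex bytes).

[0] 0x0a->0x03 len=3 : 74 19 80
[1] 0x1c->0x01 len=3 : df 13 72
[2] 0x1b->0x05 len=2 : 02 df
[3] 0x13->0x05 len=4 : ae 21 11 cf
[4] 0x21->0x19 len=5 : 05 ce b1 8a c7
[5] 0x28->0x1d len=2 : dc 46
[6] 0x1d->0x25 len=2 : dc 46
query mem[0x22]=0xce, mem[0x26]=0x46, mem[0x07]=0x11

MEM[0x22,0x26,0x07] = ce 46 11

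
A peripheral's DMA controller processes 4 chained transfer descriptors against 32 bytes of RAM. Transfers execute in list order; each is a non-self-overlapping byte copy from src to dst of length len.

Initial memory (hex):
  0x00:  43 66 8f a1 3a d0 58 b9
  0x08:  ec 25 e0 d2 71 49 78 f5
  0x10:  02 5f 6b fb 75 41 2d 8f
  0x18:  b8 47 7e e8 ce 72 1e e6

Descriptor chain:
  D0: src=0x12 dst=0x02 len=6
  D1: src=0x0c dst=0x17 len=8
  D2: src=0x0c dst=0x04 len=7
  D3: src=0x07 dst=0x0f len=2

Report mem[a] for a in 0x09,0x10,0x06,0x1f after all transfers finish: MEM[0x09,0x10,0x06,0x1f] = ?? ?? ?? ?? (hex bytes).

  after D0: wrote 6B at 0x02 = 6bfb75412d8f
  after D1: wrote 8B at 0x17 = 714978f5025f6bfb
  after D2: wrote 7B at 0x04 = 714978f5025f6b
  after D3: wrote 2B at 0x0f = f502
query mem[0x09]=0x5f, mem[0x10]=0x02, mem[0x06]=0x78, mem[0x1f]=0xe6

MEM[0x09,0x10,0x06,0x1f] = 5f 02 78 e6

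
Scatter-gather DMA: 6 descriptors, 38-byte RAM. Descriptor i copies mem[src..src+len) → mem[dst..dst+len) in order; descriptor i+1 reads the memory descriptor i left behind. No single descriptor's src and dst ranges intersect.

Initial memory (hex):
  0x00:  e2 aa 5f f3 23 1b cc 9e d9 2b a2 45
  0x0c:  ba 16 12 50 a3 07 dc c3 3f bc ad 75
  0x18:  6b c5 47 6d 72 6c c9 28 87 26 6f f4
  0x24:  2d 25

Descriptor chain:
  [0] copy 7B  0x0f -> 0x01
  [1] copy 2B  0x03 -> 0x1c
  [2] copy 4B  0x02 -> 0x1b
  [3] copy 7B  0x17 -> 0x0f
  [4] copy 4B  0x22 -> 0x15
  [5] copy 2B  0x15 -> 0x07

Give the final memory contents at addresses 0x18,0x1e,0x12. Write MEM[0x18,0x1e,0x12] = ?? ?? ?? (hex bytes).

D0: mem[0x01..0x07] <- [50 a3 07 dc c3 3f bc]
D1: mem[0x1c..0x1d] <- [07 dc]
D2: mem[0x1b..0x1e] <- [a3 07 dc c3]
D3: mem[0x0f..0x15] <- [75 6b c5 47 a3 07 dc]
D4: mem[0x15..0x18] <- [6f f4 2d 25]
D5: mem[0x07..0x08] <- [6f f4]
query mem[0x18]=0x25, mem[0x1e]=0xc3, mem[0x12]=0x47

MEM[0x18,0x1e,0x12] = 25 c3 47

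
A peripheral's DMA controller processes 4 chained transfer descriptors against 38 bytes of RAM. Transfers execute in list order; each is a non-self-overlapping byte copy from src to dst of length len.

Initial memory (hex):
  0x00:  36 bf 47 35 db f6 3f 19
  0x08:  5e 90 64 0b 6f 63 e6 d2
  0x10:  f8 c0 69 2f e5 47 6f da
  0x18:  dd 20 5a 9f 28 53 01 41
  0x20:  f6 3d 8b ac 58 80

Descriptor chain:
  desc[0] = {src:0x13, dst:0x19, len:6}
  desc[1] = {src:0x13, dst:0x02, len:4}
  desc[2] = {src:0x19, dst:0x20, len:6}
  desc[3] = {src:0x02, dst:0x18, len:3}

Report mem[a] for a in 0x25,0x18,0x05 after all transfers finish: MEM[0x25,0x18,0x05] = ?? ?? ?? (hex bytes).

MEM[0x25,0x18,0x05] = dd 2f 6f

[0] 0x13->0x19 len=6 : 2f e5 47 6f da dd
[1] 0x13->0x02 len=4 : 2f e5 47 6f
[2] 0x19->0x20 len=6 : 2f e5 47 6f da dd
[3] 0x02->0x18 len=3 : 2f e5 47
query mem[0x25]=0xdd, mem[0x18]=0x2f, mem[0x05]=0x6f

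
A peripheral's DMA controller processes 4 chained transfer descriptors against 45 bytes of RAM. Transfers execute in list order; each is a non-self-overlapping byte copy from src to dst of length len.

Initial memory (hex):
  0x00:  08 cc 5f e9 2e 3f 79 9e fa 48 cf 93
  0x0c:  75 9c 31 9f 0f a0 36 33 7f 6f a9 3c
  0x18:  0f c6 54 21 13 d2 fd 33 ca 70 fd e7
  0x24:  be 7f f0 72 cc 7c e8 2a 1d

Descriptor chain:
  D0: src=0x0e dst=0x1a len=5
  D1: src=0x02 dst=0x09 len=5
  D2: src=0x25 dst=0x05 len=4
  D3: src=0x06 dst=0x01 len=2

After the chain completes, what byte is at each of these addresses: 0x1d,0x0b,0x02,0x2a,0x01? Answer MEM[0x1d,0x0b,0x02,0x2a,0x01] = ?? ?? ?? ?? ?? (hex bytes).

MEM[0x1d,0x0b,0x02,0x2a,0x01] = a0 2e 72 e8 f0

  after D0: wrote 5B at 0x1a = 319f0fa036
  after D1: wrote 5B at 0x09 = 5fe92e3f79
  after D2: wrote 4B at 0x05 = 7ff072cc
  after D3: wrote 2B at 0x01 = f072
query mem[0x1d]=0xa0, mem[0x0b]=0x2e, mem[0x02]=0x72, mem[0x2a]=0xe8, mem[0x01]=0xf0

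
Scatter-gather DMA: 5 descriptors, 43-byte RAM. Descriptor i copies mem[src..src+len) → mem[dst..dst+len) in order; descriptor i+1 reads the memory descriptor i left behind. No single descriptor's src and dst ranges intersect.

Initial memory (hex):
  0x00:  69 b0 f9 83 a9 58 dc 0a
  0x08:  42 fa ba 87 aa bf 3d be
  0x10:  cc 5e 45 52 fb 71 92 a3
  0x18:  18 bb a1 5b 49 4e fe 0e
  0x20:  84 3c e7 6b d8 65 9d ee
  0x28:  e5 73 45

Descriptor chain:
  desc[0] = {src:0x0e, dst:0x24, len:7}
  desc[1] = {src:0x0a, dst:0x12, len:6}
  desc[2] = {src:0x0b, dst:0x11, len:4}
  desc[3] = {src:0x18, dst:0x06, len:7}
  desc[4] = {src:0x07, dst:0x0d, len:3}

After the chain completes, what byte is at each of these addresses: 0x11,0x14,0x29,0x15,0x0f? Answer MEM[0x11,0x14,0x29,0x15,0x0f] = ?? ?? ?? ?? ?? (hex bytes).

[0] 0x0e->0x24 len=7 : 3d be cc 5e 45 52 fb
[1] 0x0a->0x12 len=6 : ba 87 aa bf 3d be
[2] 0x0b->0x11 len=4 : 87 aa bf 3d
[3] 0x18->0x06 len=7 : 18 bb a1 5b 49 4e fe
[4] 0x07->0x0d len=3 : bb a1 5b
query mem[0x11]=0x87, mem[0x14]=0x3d, mem[0x29]=0x52, mem[0x15]=0xbf, mem[0x0f]=0x5b

MEM[0x11,0x14,0x29,0x15,0x0f] = 87 3d 52 bf 5b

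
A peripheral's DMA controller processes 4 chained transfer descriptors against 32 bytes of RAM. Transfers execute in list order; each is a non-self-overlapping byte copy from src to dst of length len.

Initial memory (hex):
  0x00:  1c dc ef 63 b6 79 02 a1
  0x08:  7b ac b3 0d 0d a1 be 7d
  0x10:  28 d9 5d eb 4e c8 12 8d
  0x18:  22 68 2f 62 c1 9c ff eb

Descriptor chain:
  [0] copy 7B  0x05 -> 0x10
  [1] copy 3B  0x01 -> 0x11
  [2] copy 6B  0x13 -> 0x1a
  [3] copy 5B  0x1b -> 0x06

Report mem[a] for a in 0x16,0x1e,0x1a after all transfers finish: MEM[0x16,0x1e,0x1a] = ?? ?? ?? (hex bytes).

MEM[0x16,0x1e,0x1a] = 0d 8d 63

#0 dst[0x10+7] := {0x79,0x02,0xa1,0x7b,0xac,0xb3,0x0d}
#1 dst[0x11+3] := {0xdc,0xef,0x63}
#2 dst[0x1a+6] := {0x63,0xac,0xb3,0x0d,0x8d,0x22}
#3 dst[0x06+5] := {0xac,0xb3,0x0d,0x8d,0x22}
query mem[0x16]=0x0d, mem[0x1e]=0x8d, mem[0x1a]=0x63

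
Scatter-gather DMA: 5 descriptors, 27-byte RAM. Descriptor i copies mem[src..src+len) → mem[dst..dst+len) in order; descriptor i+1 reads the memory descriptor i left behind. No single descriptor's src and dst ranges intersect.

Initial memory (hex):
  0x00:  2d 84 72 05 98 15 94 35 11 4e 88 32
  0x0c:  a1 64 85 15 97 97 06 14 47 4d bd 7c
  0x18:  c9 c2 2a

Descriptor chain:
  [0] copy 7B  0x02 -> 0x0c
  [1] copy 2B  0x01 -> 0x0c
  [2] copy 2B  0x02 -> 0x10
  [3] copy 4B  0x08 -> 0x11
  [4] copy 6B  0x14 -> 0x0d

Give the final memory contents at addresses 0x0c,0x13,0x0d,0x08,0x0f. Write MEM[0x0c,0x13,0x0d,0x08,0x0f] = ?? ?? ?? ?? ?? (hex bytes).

#0 dst[0x0c+7] := {0x72,0x05,0x98,0x15,0x94,0x35,0x11}
#1 dst[0x0c+2] := {0x84,0x72}
#2 dst[0x10+2] := {0x72,0x05}
#3 dst[0x11+4] := {0x11,0x4e,0x88,0x32}
#4 dst[0x0d+6] := {0x32,0x4d,0xbd,0x7c,0xc9,0xc2}
query mem[0x0c]=0x84, mem[0x13]=0x88, mem[0x0d]=0x32, mem[0x08]=0x11, mem[0x0f]=0xbd

MEM[0x0c,0x13,0x0d,0x08,0x0f] = 84 88 32 11 bd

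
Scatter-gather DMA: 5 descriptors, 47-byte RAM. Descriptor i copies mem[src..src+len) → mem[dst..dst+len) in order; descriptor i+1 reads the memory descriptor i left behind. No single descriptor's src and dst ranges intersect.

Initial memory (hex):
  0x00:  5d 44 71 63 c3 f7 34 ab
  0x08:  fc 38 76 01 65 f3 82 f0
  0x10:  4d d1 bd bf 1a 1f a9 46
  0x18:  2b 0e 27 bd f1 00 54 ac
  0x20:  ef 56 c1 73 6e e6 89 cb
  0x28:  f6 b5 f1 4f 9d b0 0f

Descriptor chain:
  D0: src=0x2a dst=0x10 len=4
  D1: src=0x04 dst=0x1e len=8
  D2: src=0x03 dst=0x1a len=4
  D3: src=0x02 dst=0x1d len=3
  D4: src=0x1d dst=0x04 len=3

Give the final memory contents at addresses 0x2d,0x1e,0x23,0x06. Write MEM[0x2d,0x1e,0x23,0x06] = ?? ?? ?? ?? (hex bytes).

#0 dst[0x10+4] := {0xf1,0x4f,0x9d,0xb0}
#1 dst[0x1e+8] := {0xc3,0xf7,0x34,0xab,0xfc,0x38,0x76,0x01}
#2 dst[0x1a+4] := {0x63,0xc3,0xf7,0x34}
#3 dst[0x1d+3] := {0x71,0x63,0xc3}
#4 dst[0x04+3] := {0x71,0x63,0xc3}
query mem[0x2d]=0xb0, mem[0x1e]=0x63, mem[0x23]=0x38, mem[0x06]=0xc3

MEM[0x2d,0x1e,0x23,0x06] = b0 63 38 c3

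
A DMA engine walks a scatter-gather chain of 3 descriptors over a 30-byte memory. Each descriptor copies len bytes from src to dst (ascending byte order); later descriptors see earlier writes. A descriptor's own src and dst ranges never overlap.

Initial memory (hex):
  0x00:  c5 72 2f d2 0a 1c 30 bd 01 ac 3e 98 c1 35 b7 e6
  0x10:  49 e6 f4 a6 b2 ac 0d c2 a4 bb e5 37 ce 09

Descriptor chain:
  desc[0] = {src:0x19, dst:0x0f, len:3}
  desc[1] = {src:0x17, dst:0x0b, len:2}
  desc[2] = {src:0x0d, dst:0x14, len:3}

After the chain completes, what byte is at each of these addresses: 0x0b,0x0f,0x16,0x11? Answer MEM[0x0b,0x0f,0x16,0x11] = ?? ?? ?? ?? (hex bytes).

MEM[0x0b,0x0f,0x16,0x11] = c2 bb bb 37

[0] 0x19->0x0f len=3 : bb e5 37
[1] 0x17->0x0b len=2 : c2 a4
[2] 0x0d->0x14 len=3 : 35 b7 bb
query mem[0x0b]=0xc2, mem[0x0f]=0xbb, mem[0x16]=0xbb, mem[0x11]=0x37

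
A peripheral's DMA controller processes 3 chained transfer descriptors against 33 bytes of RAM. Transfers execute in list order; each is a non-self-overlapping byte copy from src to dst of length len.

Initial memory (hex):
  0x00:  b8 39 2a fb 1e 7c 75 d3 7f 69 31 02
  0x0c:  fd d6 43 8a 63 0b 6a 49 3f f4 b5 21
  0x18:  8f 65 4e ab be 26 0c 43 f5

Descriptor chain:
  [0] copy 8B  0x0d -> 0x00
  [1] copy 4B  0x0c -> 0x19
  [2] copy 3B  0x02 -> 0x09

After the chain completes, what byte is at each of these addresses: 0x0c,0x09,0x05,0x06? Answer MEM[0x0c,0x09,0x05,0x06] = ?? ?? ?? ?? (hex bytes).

D0: mem[0x00..0x07] <- [d6 43 8a 63 0b 6a 49 3f]
D1: mem[0x19..0x1c] <- [fd d6 43 8a]
D2: mem[0x09..0x0b] <- [8a 63 0b]
query mem[0x0c]=0xfd, mem[0x09]=0x8a, mem[0x05]=0x6a, mem[0x06]=0x49

MEM[0x0c,0x09,0x05,0x06] = fd 8a 6a 49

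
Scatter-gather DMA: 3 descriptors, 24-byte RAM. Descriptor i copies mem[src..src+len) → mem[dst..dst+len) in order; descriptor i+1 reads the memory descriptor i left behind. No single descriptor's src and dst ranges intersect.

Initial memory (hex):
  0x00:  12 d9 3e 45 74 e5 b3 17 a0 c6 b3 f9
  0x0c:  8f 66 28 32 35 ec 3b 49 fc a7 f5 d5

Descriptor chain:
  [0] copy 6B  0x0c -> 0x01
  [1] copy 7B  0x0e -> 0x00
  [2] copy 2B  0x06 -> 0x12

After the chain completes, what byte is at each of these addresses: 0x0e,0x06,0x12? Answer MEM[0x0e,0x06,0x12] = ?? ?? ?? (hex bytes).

[0] 0x0c->0x01 len=6 : 8f 66 28 32 35 ec
[1] 0x0e->0x00 len=7 : 28 32 35 ec 3b 49 fc
[2] 0x06->0x12 len=2 : fc 17
query mem[0x0e]=0x28, mem[0x06]=0xfc, mem[0x12]=0xfc

MEM[0x0e,0x06,0x12] = 28 fc fc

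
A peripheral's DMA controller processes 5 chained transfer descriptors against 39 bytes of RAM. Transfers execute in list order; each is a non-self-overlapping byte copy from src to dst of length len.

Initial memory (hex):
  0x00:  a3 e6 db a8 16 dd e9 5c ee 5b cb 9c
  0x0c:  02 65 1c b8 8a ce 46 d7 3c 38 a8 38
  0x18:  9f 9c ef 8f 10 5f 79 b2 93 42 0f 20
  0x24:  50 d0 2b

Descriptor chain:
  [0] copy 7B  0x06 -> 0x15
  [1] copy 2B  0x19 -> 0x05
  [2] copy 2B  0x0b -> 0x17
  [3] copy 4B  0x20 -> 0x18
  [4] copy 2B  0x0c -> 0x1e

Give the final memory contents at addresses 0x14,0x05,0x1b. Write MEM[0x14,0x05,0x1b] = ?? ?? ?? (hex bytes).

MEM[0x14,0x05,0x1b] = 3c cb 20

[0] 0x06->0x15 len=7 : e9 5c ee 5b cb 9c 02
[1] 0x19->0x05 len=2 : cb 9c
[2] 0x0b->0x17 len=2 : 9c 02
[3] 0x20->0x18 len=4 : 93 42 0f 20
[4] 0x0c->0x1e len=2 : 02 65
query mem[0x14]=0x3c, mem[0x05]=0xcb, mem[0x1b]=0x20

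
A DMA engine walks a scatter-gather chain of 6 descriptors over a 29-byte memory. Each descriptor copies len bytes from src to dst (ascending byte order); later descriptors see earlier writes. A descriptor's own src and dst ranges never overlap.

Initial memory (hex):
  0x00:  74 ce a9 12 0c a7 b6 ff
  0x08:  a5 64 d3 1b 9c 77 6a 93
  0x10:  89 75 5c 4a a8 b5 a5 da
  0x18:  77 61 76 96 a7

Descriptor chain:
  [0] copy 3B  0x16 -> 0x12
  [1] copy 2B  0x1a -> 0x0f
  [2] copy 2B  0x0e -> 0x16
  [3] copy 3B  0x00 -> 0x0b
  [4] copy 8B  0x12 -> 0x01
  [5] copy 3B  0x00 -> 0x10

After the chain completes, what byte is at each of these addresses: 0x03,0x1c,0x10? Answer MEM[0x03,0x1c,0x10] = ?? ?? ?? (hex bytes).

MEM[0x03,0x1c,0x10] = 77 a7 74

  after D0: wrote 3B at 0x12 = a5da77
  after D1: wrote 2B at 0x0f = 7696
  after D2: wrote 2B at 0x16 = 6a76
  after D3: wrote 3B at 0x0b = 74cea9
  after D4: wrote 8B at 0x01 = a5da77b56a767761
  after D5: wrote 3B at 0x10 = 74a5da
query mem[0x03]=0x77, mem[0x1c]=0xa7, mem[0x10]=0x74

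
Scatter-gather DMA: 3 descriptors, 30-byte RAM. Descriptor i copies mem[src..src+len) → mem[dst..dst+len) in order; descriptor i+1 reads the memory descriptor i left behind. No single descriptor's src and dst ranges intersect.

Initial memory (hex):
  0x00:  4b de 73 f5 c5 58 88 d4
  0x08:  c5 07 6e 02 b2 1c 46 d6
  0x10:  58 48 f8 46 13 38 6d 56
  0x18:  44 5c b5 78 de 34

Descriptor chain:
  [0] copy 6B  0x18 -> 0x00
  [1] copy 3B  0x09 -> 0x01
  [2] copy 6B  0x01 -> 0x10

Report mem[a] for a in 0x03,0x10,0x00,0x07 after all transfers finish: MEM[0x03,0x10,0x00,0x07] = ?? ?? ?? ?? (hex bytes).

#0 dst[0x00+6] := {0x44,0x5c,0xb5,0x78,0xde,0x34}
#1 dst[0x01+3] := {0x07,0x6e,0x02}
#2 dst[0x10+6] := {0x07,0x6e,0x02,0xde,0x34,0x88}
query mem[0x03]=0x02, mem[0x10]=0x07, mem[0x00]=0x44, mem[0x07]=0xd4

MEM[0x03,0x10,0x00,0x07] = 02 07 44 d4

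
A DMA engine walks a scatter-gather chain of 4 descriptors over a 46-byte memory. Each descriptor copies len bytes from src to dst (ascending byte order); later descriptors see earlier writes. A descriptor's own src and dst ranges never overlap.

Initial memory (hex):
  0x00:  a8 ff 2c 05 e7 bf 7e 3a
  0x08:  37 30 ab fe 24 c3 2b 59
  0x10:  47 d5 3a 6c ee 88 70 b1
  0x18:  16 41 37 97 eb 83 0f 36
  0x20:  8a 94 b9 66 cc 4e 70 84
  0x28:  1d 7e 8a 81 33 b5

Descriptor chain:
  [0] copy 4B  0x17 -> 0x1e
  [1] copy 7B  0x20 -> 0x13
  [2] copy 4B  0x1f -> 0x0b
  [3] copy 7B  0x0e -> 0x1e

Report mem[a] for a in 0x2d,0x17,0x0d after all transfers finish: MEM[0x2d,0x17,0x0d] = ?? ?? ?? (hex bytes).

#0 dst[0x1e+4] := {0xb1,0x16,0x41,0x37}
#1 dst[0x13+7] := {0x41,0x37,0xb9,0x66,0xcc,0x4e,0x70}
#2 dst[0x0b+4] := {0x16,0x41,0x37,0xb9}
#3 dst[0x1e+7] := {0xb9,0x59,0x47,0xd5,0x3a,0x41,0x37}
query mem[0x2d]=0xb5, mem[0x17]=0xcc, mem[0x0d]=0x37

MEM[0x2d,0x17,0x0d] = b5 cc 37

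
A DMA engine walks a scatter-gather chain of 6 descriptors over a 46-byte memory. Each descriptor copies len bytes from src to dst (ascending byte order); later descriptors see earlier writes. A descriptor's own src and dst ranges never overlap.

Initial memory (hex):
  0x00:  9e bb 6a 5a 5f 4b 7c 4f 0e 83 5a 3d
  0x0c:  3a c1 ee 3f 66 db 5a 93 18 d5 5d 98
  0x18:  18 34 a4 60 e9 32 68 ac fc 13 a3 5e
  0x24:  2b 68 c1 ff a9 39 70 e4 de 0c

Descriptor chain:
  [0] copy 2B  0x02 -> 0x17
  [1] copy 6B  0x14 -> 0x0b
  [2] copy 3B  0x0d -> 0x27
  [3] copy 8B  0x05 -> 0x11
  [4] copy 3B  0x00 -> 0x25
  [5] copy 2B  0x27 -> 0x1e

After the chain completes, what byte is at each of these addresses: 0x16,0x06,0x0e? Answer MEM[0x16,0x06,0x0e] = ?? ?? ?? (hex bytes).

MEM[0x16,0x06,0x0e] = 5a 7c 6a

  after D0: wrote 2B at 0x17 = 6a5a
  after D1: wrote 6B at 0x0b = 18d55d6a5a34
  after D2: wrote 3B at 0x27 = 5d6a5a
  after D3: wrote 8B at 0x11 = 4b7c4f0e835a18d5
  after D4: wrote 3B at 0x25 = 9ebb6a
  after D5: wrote 2B at 0x1e = 6a6a
query mem[0x16]=0x5a, mem[0x06]=0x7c, mem[0x0e]=0x6a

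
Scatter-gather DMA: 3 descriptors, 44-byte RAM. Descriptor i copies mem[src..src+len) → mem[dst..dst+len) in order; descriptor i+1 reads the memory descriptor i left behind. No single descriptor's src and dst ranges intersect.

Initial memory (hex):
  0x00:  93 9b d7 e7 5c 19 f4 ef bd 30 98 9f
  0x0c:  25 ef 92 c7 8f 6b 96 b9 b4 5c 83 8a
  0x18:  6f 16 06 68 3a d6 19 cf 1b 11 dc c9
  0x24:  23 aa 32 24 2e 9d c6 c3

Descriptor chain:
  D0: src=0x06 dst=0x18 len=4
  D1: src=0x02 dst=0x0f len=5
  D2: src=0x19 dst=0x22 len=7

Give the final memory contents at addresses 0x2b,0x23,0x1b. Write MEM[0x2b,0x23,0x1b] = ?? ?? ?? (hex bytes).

MEM[0x2b,0x23,0x1b] = c3 bd 30

#0 dst[0x18+4] := {0xf4,0xef,0xbd,0x30}
#1 dst[0x0f+5] := {0xd7,0xe7,0x5c,0x19,0xf4}
#2 dst[0x22+7] := {0xef,0xbd,0x30,0x3a,0xd6,0x19,0xcf}
query mem[0x2b]=0xc3, mem[0x23]=0xbd, mem[0x1b]=0x30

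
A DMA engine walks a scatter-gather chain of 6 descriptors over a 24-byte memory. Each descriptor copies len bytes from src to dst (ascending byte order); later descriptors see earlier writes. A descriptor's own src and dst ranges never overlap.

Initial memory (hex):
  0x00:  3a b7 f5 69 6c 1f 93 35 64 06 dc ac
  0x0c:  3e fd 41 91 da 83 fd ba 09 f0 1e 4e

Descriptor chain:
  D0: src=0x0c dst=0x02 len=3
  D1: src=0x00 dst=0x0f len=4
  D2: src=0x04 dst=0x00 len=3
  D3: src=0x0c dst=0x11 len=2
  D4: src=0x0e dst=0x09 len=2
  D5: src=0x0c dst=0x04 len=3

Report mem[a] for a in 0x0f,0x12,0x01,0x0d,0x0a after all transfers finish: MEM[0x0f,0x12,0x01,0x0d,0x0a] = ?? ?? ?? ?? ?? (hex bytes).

D0: mem[0x02..0x04] <- [3e fd 41]
D1: mem[0x0f..0x12] <- [3a b7 3e fd]
D2: mem[0x00..0x02] <- [41 1f 93]
D3: mem[0x11..0x12] <- [3e fd]
D4: mem[0x09..0x0a] <- [41 3a]
D5: mem[0x04..0x06] <- [3e fd 41]
query mem[0x0f]=0x3a, mem[0x12]=0xfd, mem[0x01]=0x1f, mem[0x0d]=0xfd, mem[0x0a]=0x3a

MEM[0x0f,0x12,0x01,0x0d,0x0a] = 3a fd 1f fd 3a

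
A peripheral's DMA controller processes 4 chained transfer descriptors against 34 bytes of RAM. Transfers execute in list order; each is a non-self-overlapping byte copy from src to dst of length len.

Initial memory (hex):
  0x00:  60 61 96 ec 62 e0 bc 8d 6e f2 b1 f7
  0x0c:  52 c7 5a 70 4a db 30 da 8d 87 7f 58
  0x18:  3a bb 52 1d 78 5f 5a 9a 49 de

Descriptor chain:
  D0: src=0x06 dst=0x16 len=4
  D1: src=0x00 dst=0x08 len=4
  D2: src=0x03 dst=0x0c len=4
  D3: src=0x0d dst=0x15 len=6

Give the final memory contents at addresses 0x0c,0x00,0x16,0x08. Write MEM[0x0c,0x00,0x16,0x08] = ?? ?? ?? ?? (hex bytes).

D0: mem[0x16..0x19] <- [bc 8d 6e f2]
D1: mem[0x08..0x0b] <- [60 61 96 ec]
D2: mem[0x0c..0x0f] <- [ec 62 e0 bc]
D3: mem[0x15..0x1a] <- [62 e0 bc 4a db 30]
query mem[0x0c]=0xec, mem[0x00]=0x60, mem[0x16]=0xe0, mem[0x08]=0x60

MEM[0x0c,0x00,0x16,0x08] = ec 60 e0 60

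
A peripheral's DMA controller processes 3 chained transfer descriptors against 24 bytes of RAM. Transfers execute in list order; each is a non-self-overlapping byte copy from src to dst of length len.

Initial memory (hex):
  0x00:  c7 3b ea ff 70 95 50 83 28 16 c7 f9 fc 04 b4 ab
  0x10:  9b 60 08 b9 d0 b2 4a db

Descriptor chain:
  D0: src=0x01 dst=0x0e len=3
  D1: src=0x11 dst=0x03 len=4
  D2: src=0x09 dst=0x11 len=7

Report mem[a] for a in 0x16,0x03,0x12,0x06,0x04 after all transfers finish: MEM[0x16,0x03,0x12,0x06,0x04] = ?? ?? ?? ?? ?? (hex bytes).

#0 dst[0x0e+3] := {0x3b,0xea,0xff}
#1 dst[0x03+4] := {0x60,0x08,0xb9,0xd0}
#2 dst[0x11+7] := {0x16,0xc7,0xf9,0xfc,0x04,0x3b,0xea}
query mem[0x16]=0x3b, mem[0x03]=0x60, mem[0x12]=0xc7, mem[0x06]=0xd0, mem[0x04]=0x08

MEM[0x16,0x03,0x12,0x06,0x04] = 3b 60 c7 d0 08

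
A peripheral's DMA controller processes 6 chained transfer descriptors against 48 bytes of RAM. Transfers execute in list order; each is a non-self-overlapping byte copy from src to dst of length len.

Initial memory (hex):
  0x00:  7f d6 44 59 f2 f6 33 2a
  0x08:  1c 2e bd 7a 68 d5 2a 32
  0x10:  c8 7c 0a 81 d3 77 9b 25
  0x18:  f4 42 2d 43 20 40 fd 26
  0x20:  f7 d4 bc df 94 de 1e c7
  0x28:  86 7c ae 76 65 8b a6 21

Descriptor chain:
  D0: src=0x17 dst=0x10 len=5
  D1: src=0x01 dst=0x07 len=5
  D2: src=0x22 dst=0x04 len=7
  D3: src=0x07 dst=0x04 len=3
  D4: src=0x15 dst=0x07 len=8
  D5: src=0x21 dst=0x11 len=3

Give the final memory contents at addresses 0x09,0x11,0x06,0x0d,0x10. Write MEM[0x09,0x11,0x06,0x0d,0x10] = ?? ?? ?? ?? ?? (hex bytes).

MEM[0x09,0x11,0x06,0x0d,0x10] = 25 d4 c7 43 25

  after D0: wrote 5B at 0x10 = 25f4422d43
  after D1: wrote 5B at 0x07 = d64459f2f6
  after D2: wrote 7B at 0x04 = bcdf94de1ec786
  after D3: wrote 3B at 0x04 = de1ec7
  after D4: wrote 8B at 0x07 = 779b25f4422d4320
  after D5: wrote 3B at 0x11 = d4bcdf
query mem[0x09]=0x25, mem[0x11]=0xd4, mem[0x06]=0xc7, mem[0x0d]=0x43, mem[0x10]=0x25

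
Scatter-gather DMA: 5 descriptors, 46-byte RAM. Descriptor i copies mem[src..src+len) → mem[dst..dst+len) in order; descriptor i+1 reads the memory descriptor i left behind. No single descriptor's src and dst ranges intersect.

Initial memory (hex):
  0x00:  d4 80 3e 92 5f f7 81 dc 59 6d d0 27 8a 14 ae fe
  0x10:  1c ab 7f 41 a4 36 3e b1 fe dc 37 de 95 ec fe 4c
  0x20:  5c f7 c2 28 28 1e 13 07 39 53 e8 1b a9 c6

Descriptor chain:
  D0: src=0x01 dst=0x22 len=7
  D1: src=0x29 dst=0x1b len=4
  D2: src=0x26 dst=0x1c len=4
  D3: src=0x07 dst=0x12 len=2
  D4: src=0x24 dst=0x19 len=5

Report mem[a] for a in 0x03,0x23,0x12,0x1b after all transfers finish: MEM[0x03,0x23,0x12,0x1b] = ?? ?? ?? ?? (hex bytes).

MEM[0x03,0x23,0x12,0x1b] = 92 3e dc f7

D0: mem[0x22..0x28] <- [80 3e 92 5f f7 81 dc]
D1: mem[0x1b..0x1e] <- [53 e8 1b a9]
D2: mem[0x1c..0x1f] <- [f7 81 dc 53]
D3: mem[0x12..0x13] <- [dc 59]
D4: mem[0x19..0x1d] <- [92 5f f7 81 dc]
query mem[0x03]=0x92, mem[0x23]=0x3e, mem[0x12]=0xdc, mem[0x1b]=0xf7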